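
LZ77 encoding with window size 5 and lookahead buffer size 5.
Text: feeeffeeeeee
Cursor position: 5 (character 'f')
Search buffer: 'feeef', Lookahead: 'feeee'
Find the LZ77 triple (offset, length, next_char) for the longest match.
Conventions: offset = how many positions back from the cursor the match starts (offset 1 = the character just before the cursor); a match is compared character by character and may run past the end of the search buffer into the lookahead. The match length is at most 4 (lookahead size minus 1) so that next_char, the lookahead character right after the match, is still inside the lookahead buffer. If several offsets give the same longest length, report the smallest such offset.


Try each offset into the search buffer:
  offset=1 (pos 4, char 'f'): match length 1
  offset=2 (pos 3, char 'e'): match length 0
  offset=3 (pos 2, char 'e'): match length 0
  offset=4 (pos 1, char 'e'): match length 0
  offset=5 (pos 0, char 'f'): match length 4
Longest match has length 4 at offset 5.
next_char = character at position 5 + 4 = 9 -> 'e'

Best match: offset=5, length=4 (matching 'feee' starting at position 0)
LZ77 triple: (5, 4, 'e')


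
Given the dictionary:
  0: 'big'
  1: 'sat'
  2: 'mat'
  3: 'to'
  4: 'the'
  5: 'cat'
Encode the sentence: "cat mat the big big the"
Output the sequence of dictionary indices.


Look up each word in the dictionary:
  'cat' -> 5
  'mat' -> 2
  'the' -> 4
  'big' -> 0
  'big' -> 0
  'the' -> 4

Encoded: [5, 2, 4, 0, 0, 4]


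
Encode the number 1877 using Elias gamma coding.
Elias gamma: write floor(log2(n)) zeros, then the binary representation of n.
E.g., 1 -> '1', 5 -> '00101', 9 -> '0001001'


num_bits = floor(log2(1877)) + 1 = 11
leading_zeros = num_bits - 1 = 10
binary(1877) = 11101010101

Elias gamma(1877) = '0000000000' + '11101010101' = 000000000011101010101 (21 bits)


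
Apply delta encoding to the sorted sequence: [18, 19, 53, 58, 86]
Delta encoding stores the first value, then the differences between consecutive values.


First value: 18
Deltas:
  19 - 18 = 1
  53 - 19 = 34
  58 - 53 = 5
  86 - 58 = 28


Delta encoded: [18, 1, 34, 5, 28]


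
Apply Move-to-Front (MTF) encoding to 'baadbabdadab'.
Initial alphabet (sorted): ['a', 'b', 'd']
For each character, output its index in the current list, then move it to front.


MTF encoding:
'b': index 1 in ['a', 'b', 'd'] -> ['b', 'a', 'd']
'a': index 1 in ['b', 'a', 'd'] -> ['a', 'b', 'd']
'a': index 0 in ['a', 'b', 'd'] -> ['a', 'b', 'd']
'd': index 2 in ['a', 'b', 'd'] -> ['d', 'a', 'b']
'b': index 2 in ['d', 'a', 'b'] -> ['b', 'd', 'a']
'a': index 2 in ['b', 'd', 'a'] -> ['a', 'b', 'd']
'b': index 1 in ['a', 'b', 'd'] -> ['b', 'a', 'd']
'd': index 2 in ['b', 'a', 'd'] -> ['d', 'b', 'a']
'a': index 2 in ['d', 'b', 'a'] -> ['a', 'd', 'b']
'd': index 1 in ['a', 'd', 'b'] -> ['d', 'a', 'b']
'a': index 1 in ['d', 'a', 'b'] -> ['a', 'd', 'b']
'b': index 2 in ['a', 'd', 'b'] -> ['b', 'a', 'd']


Output: [1, 1, 0, 2, 2, 2, 1, 2, 2, 1, 1, 2]


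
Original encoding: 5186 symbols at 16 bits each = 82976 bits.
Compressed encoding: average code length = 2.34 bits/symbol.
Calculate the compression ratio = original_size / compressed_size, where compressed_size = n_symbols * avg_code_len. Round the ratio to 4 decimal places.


original_size = n_symbols * orig_bits = 5186 * 16 = 82976 bits
compressed_size = n_symbols * avg_code_len = 5186 * 2.34 = 12135.24 bits
ratio = original_size / compressed_size = 82976 / 12135.24 = 6.8376

Compression ratio = 6.8376


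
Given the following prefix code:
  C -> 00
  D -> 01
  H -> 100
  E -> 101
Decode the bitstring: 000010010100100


Decoding step by step:
Bits 00 -> C
Bits 00 -> C
Bits 100 -> H
Bits 101 -> E
Bits 00 -> C
Bits 100 -> H


Decoded message: CCHECH


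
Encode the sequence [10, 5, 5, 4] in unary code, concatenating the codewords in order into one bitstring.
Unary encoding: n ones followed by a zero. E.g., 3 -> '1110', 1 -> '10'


Encode each number as n ones followed by a terminating 0:
  10 -> 11111111110 (11 bits)
  5 -> 111110 (6 bits)
  5 -> 111110 (6 bits)
  4 -> 11110 (5 bits)
Total length = 11 + 6 + 6 + 5 = 28 bits.

Unary([10, 5, 5, 4]) = 1111111111011111011111011110 (28 bits)


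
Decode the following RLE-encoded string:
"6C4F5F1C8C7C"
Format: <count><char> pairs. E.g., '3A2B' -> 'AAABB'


Expanding each <count><char> pair:
  6C -> 'CCCCCC'
  4F -> 'FFFF'
  5F -> 'FFFFF'
  1C -> 'C'
  8C -> 'CCCCCCCC'
  7C -> 'CCCCCCC'

Decoded = CCCCCCFFFFFFFFFCCCCCCCCCCCCCCCC


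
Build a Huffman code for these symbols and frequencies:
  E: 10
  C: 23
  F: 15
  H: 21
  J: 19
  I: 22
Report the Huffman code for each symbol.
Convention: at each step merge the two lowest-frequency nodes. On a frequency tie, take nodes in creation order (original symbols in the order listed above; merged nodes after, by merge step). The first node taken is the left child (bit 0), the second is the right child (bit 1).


Huffman tree construction:
Step 1: Merge E(10) + F(15) = 25
Step 2: Merge J(19) + H(21) = 40
Step 3: Merge I(22) + C(23) = 45
Step 4: Merge (E+F)(25) + (J+H)(40) = 65
Step 5: Merge (I+C)(45) + ((E+F)+(J+H))(65) = 110
Read each symbol's code off the tree from the root (left child = 0, right child = 1).

Codes:
  E: 100 (length 3)
  C: 01 (length 2)
  F: 101 (length 3)
  H: 111 (length 3)
  J: 110 (length 3)
  I: 00 (length 2)
Average code length: 285/110 = 2.5909 bits/symbol


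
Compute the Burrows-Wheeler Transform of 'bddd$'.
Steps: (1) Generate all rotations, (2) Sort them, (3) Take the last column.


Rotations (sorted):
  0: $bddd -> last char: d
  1: bddd$ -> last char: $
  2: d$bdd -> last char: d
  3: dd$bd -> last char: d
  4: ddd$b -> last char: b


BWT = d$ddb


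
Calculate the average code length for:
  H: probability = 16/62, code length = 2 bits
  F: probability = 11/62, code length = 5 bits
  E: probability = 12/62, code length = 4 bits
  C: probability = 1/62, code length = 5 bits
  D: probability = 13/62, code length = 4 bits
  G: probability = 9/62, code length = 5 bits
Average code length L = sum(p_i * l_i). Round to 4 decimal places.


Weighted contributions p_i * l_i:
  H: (16/62) * 2 = 32/62
  F: (11/62) * 5 = 55/62
  E: (12/62) * 4 = 48/62
  C: (1/62) * 5 = 5/62
  D: (13/62) * 4 = 52/62
  G: (9/62) * 5 = 45/62
Sum = (32 + 55 + 48 + 5 + 52 + 45)/62 = 237/62

L = 237/62 = 3.8226 bits/symbol


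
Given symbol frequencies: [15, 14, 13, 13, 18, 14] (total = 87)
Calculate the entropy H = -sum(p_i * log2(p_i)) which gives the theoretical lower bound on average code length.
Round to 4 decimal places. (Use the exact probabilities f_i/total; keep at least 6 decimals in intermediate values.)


Per-symbol terms -p_i * log2(p_i) with p_i = f_i/87:
  p = 15/87 = 0.172414: log2(p) = -2.536053, -p*log2(p) = 0.437251
  p = 14/87 = 0.160920: log2(p) = -2.635589, -p*log2(p) = 0.424118
  p = 13/87 = 0.149425: log2(p) = -2.742504, -p*log2(p) = 0.409799
  p = 13/87 = 0.149425: log2(p) = -2.742504, -p*log2(p) = 0.409799
  p = 18/87 = 0.206897: log2(p) = -2.273018, -p*log2(p) = 0.470280
  p = 14/87 = 0.160920: log2(p) = -2.635589, -p*log2(p) = 0.424118
H = 0.437251 + 0.424118 + 0.409799 + 0.409799 + 0.470280 + 0.424118 = 2.575365

H = 2.5754 bits/symbol


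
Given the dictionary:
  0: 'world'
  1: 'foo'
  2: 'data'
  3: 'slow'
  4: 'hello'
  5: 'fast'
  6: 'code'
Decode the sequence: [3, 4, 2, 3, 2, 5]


Look up each index in the dictionary:
  3 -> 'slow'
  4 -> 'hello'
  2 -> 'data'
  3 -> 'slow'
  2 -> 'data'
  5 -> 'fast'

Decoded: "slow hello data slow data fast"


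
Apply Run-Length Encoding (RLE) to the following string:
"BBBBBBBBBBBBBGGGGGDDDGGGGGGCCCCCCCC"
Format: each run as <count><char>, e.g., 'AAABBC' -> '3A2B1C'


Scanning runs left to right:
  i=0: run of 'B' x 13 -> '13B'
  i=13: run of 'G' x 5 -> '5G'
  i=18: run of 'D' x 3 -> '3D'
  i=21: run of 'G' x 6 -> '6G'
  i=27: run of 'C' x 8 -> '8C'

RLE = 13B5G3D6G8C


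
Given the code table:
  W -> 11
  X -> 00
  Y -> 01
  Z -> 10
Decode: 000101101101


Decoding:
00 -> X
01 -> Y
01 -> Y
10 -> Z
11 -> W
01 -> Y


Result: XYYZWY


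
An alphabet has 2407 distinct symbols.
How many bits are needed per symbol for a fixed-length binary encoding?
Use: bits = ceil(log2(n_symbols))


log2(2407) = 11.233
Bracket: 2^11 = 2048 < 2407 <= 2^12 = 4096
So ceil(log2(2407)) = 12

bits = ceil(log2(2407)) = ceil(11.233) = 12 bits


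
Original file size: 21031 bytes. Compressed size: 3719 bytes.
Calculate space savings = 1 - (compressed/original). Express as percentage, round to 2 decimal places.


ratio = compressed/original = 3719/21031 = 0.176834
savings = 1 - ratio = 1 - 0.176834 = 0.823166
as a percentage: 0.823166 * 100 = 82.32%

Space savings = 1 - 3719/21031 = 82.32%


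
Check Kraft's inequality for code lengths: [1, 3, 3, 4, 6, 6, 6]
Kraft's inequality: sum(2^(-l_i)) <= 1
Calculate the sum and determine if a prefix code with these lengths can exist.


Sum = 2^(-1) + 2^(-3) + 2^(-3) + 2^(-4) + 2^(-6) + 2^(-6) + 2^(-6)
    = 0.5 + 0.125 + 0.125 + 0.0625 + 0.015625 + 0.015625 + 0.015625
    = 55/64 = 0.859375
Since 0.859375 <= 1, Kraft's inequality IS satisfied.
A prefix code with these lengths CAN exist.

Kraft sum = 0.859375. Satisfied.


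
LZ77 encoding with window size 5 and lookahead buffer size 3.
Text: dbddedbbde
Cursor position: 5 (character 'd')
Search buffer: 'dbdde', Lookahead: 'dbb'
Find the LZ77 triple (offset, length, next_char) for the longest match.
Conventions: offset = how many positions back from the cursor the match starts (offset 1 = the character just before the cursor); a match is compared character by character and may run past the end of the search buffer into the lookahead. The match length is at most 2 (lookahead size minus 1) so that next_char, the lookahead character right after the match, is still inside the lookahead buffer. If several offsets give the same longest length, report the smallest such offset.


Try each offset into the search buffer:
  offset=1 (pos 4, char 'e'): match length 0
  offset=2 (pos 3, char 'd'): match length 1
  offset=3 (pos 2, char 'd'): match length 1
  offset=4 (pos 1, char 'b'): match length 0
  offset=5 (pos 0, char 'd'): match length 2
Longest match has length 2 at offset 5.
next_char = character at position 5 + 2 = 7 -> 'b'

Best match: offset=5, length=2 (matching 'db' starting at position 0)
LZ77 triple: (5, 2, 'b')


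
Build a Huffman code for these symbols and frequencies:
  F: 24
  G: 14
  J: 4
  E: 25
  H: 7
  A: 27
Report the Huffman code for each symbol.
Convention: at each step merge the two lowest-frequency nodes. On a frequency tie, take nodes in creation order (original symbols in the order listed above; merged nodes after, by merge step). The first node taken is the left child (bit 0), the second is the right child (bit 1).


Huffman tree construction:
Step 1: Merge J(4) + H(7) = 11
Step 2: Merge (J+H)(11) + G(14) = 25
Step 3: Merge F(24) + E(25) = 49
Step 4: Merge ((J+H)+G)(25) + A(27) = 52
Step 5: Merge (F+E)(49) + (((J+H)+G)+A)(52) = 101
Read each symbol's code off the tree from the root (left child = 0, right child = 1).

Codes:
  F: 00 (length 2)
  G: 101 (length 3)
  J: 1000 (length 4)
  E: 01 (length 2)
  H: 1001 (length 4)
  A: 11 (length 2)
Average code length: 238/101 = 2.3564 bits/symbol


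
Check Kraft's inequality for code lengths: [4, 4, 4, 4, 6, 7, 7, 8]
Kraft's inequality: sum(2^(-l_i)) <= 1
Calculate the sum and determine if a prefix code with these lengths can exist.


Sum = 2^(-4) + 2^(-4) + 2^(-4) + 2^(-4) + 2^(-6) + 2^(-7) + 2^(-7) + 2^(-8)
    = 0.0625 + 0.0625 + 0.0625 + 0.0625 + 0.015625 + 0.0078125 + 0.0078125 + 0.00390625
    = 73/256 = 0.28515625
Since 0.28515625 <= 1, Kraft's inequality IS satisfied.
A prefix code with these lengths CAN exist.

Kraft sum = 0.28515625. Satisfied.


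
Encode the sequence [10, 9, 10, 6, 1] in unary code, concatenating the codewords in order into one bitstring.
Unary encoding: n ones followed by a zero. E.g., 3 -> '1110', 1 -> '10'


Encode each number as n ones followed by a terminating 0:
  10 -> 11111111110 (11 bits)
  9 -> 1111111110 (10 bits)
  10 -> 11111111110 (11 bits)
  6 -> 1111110 (7 bits)
  1 -> 10 (2 bits)
Total length = 11 + 10 + 11 + 7 + 2 = 41 bits.

Unary([10, 9, 10, 6, 1]) = 11111111110111111111011111111110111111010 (41 bits)


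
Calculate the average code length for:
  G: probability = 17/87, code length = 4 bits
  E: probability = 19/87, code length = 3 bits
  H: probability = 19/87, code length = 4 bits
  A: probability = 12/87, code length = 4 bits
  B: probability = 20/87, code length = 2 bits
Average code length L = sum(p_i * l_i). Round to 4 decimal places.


Weighted contributions p_i * l_i:
  G: (17/87) * 4 = 68/87
  E: (19/87) * 3 = 57/87
  H: (19/87) * 4 = 76/87
  A: (12/87) * 4 = 48/87
  B: (20/87) * 2 = 40/87
Sum = (68 + 57 + 76 + 48 + 40)/87 = 289/87

L = 289/87 = 3.3218 bits/symbol


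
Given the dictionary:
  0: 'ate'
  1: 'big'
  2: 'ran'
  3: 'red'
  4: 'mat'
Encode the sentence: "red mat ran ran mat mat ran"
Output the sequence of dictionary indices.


Look up each word in the dictionary:
  'red' -> 3
  'mat' -> 4
  'ran' -> 2
  'ran' -> 2
  'mat' -> 4
  'mat' -> 4
  'ran' -> 2

Encoded: [3, 4, 2, 2, 4, 4, 2]


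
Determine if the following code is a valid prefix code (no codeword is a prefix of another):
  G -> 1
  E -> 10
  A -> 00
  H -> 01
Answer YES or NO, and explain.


Checking each pair (does one codeword prefix another?):
  G='1' vs E='10': prefix -- VIOLATION

NO -- this is NOT a valid prefix code. G (1) is a prefix of E (10).


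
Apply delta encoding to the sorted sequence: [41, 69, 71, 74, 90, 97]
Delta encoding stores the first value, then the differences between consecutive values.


First value: 41
Deltas:
  69 - 41 = 28
  71 - 69 = 2
  74 - 71 = 3
  90 - 74 = 16
  97 - 90 = 7


Delta encoded: [41, 28, 2, 3, 16, 7]


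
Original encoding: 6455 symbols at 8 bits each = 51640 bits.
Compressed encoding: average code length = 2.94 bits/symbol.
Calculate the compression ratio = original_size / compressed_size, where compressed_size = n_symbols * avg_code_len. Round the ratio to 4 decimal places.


original_size = n_symbols * orig_bits = 6455 * 8 = 51640 bits
compressed_size = n_symbols * avg_code_len = 6455 * 2.94 = 18977.7 bits
ratio = original_size / compressed_size = 51640 / 18977.7 = 2.7211

Compression ratio = 2.7211


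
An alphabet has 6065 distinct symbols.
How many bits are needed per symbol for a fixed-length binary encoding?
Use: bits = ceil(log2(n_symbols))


log2(6065) = 12.5663
Bracket: 2^12 = 4096 < 6065 <= 2^13 = 8192
So ceil(log2(6065)) = 13

bits = ceil(log2(6065)) = ceil(12.5663) = 13 bits


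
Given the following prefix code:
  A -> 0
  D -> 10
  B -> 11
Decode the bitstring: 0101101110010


Decoding step by step:
Bits 0 -> A
Bits 10 -> D
Bits 11 -> B
Bits 0 -> A
Bits 11 -> B
Bits 10 -> D
Bits 0 -> A
Bits 10 -> D


Decoded message: ADBABDAD


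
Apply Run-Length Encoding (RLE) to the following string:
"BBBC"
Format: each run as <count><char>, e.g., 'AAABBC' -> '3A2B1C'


Scanning runs left to right:
  i=0: run of 'B' x 3 -> '3B'
  i=3: run of 'C' x 1 -> '1C'

RLE = 3B1C


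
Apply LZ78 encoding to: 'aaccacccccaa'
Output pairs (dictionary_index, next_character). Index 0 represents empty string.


LZ78 encoding steps:
Dictionary: {0: ''}
Step 1: w='' (idx 0), next='a' -> output (0, 'a'), add 'a' as idx 1
Step 2: w='a' (idx 1), next='c' -> output (1, 'c'), add 'ac' as idx 2
Step 3: w='' (idx 0), next='c' -> output (0, 'c'), add 'c' as idx 3
Step 4: w='ac' (idx 2), next='c' -> output (2, 'c'), add 'acc' as idx 4
Step 5: w='c' (idx 3), next='c' -> output (3, 'c'), add 'cc' as idx 5
Step 6: w='c' (idx 3), next='a' -> output (3, 'a'), add 'ca' as idx 6
Step 7: w='a' (idx 1), end of input -> output (1, '')


Encoded: [(0, 'a'), (1, 'c'), (0, 'c'), (2, 'c'), (3, 'c'), (3, 'a'), (1, '')]


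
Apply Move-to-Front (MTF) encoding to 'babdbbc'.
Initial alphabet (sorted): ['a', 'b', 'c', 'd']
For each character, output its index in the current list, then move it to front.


MTF encoding:
'b': index 1 in ['a', 'b', 'c', 'd'] -> ['b', 'a', 'c', 'd']
'a': index 1 in ['b', 'a', 'c', 'd'] -> ['a', 'b', 'c', 'd']
'b': index 1 in ['a', 'b', 'c', 'd'] -> ['b', 'a', 'c', 'd']
'd': index 3 in ['b', 'a', 'c', 'd'] -> ['d', 'b', 'a', 'c']
'b': index 1 in ['d', 'b', 'a', 'c'] -> ['b', 'd', 'a', 'c']
'b': index 0 in ['b', 'd', 'a', 'c'] -> ['b', 'd', 'a', 'c']
'c': index 3 in ['b', 'd', 'a', 'c'] -> ['c', 'b', 'd', 'a']


Output: [1, 1, 1, 3, 1, 0, 3]


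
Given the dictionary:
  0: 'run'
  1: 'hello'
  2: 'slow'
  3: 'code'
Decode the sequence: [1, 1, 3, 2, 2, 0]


Look up each index in the dictionary:
  1 -> 'hello'
  1 -> 'hello'
  3 -> 'code'
  2 -> 'slow'
  2 -> 'slow'
  0 -> 'run'

Decoded: "hello hello code slow slow run"


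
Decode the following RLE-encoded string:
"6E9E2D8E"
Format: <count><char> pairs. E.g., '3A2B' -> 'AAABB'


Expanding each <count><char> pair:
  6E -> 'EEEEEE'
  9E -> 'EEEEEEEEE'
  2D -> 'DD'
  8E -> 'EEEEEEEE'

Decoded = EEEEEEEEEEEEEEEDDEEEEEEEE


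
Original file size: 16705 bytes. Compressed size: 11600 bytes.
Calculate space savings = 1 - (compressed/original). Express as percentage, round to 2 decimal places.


ratio = compressed/original = 11600/16705 = 0.694403
savings = 1 - ratio = 1 - 0.694403 = 0.305597
as a percentage: 0.305597 * 100 = 30.56%

Space savings = 1 - 11600/16705 = 30.56%


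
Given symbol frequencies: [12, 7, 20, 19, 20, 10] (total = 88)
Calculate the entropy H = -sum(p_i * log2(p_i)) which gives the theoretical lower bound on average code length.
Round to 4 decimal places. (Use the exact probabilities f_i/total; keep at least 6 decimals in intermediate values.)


Per-symbol terms -p_i * log2(p_i) with p_i = f_i/88:
  p = 12/88 = 0.136364: log2(p) = -2.874469, -p*log2(p) = 0.391973
  p = 7/88 = 0.079545: log2(p) = -3.652077, -p*log2(p) = 0.290506
  p = 20/88 = 0.227273: log2(p) = -2.137504, -p*log2(p) = 0.485796
  p = 19/88 = 0.215909: log2(p) = -2.211504, -p*log2(p) = 0.477484
  p = 20/88 = 0.227273: log2(p) = -2.137504, -p*log2(p) = 0.485796
  p = 10/88 = 0.113636: log2(p) = -3.137504, -p*log2(p) = 0.356534
H = 0.391973 + 0.290506 + 0.485796 + 0.477484 + 0.485796 + 0.356534 = 2.488089

H = 2.4881 bits/symbol


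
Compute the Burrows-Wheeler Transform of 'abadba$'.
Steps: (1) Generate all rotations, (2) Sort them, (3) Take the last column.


Rotations (sorted):
  0: $abadba -> last char: a
  1: a$abadb -> last char: b
  2: abadba$ -> last char: $
  3: adba$ab -> last char: b
  4: ba$abad -> last char: d
  5: badba$a -> last char: a
  6: dba$aba -> last char: a


BWT = ab$bdaa


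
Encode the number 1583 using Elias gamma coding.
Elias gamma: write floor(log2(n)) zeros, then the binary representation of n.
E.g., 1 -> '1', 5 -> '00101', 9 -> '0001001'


num_bits = floor(log2(1583)) + 1 = 11
leading_zeros = num_bits - 1 = 10
binary(1583) = 11000101111

Elias gamma(1583) = '0000000000' + '11000101111' = 000000000011000101111 (21 bits)


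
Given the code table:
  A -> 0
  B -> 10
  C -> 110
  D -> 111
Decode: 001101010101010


Decoding:
0 -> A
0 -> A
110 -> C
10 -> B
10 -> B
10 -> B
10 -> B
10 -> B


Result: AACBBBBB


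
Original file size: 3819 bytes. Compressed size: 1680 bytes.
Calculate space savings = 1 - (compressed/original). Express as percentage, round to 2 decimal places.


ratio = compressed/original = 1680/3819 = 0.439906
savings = 1 - ratio = 1 - 0.439906 = 0.560094
as a percentage: 0.560094 * 100 = 56.01%

Space savings = 1 - 1680/3819 = 56.01%


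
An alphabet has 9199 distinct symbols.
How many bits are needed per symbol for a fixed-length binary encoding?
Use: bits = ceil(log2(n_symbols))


log2(9199) = 13.1673
Bracket: 2^13 = 8192 < 9199 <= 2^14 = 16384
So ceil(log2(9199)) = 14

bits = ceil(log2(9199)) = ceil(13.1673) = 14 bits


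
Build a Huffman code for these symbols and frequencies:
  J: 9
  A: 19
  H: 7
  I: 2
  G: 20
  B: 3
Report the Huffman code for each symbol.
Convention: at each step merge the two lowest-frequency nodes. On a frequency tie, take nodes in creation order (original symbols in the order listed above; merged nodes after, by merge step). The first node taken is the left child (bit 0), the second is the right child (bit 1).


Huffman tree construction:
Step 1: Merge I(2) + B(3) = 5
Step 2: Merge (I+B)(5) + H(7) = 12
Step 3: Merge J(9) + ((I+B)+H)(12) = 21
Step 4: Merge A(19) + G(20) = 39
Step 5: Merge (J+((I+B)+H))(21) + (A+G)(39) = 60
Read each symbol's code off the tree from the root (left child = 0, right child = 1).

Codes:
  J: 00 (length 2)
  A: 10 (length 2)
  H: 011 (length 3)
  I: 0100 (length 4)
  G: 11 (length 2)
  B: 0101 (length 4)
Average code length: 137/60 = 2.2833 bits/symbol


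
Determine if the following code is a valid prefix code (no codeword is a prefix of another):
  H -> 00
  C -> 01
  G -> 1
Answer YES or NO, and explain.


Checking each pair (does one codeword prefix another?):
  H='00' vs C='01': no prefix
  H='00' vs G='1': no prefix
  C='01' vs H='00': no prefix
  C='01' vs G='1': no prefix
  G='1' vs H='00': no prefix
  G='1' vs C='01': no prefix
No violation found over all pairs.

YES -- this is a valid prefix code. No codeword is a prefix of any other codeword.


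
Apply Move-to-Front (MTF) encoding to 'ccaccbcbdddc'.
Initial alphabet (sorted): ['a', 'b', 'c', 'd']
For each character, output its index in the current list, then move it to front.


MTF encoding:
'c': index 2 in ['a', 'b', 'c', 'd'] -> ['c', 'a', 'b', 'd']
'c': index 0 in ['c', 'a', 'b', 'd'] -> ['c', 'a', 'b', 'd']
'a': index 1 in ['c', 'a', 'b', 'd'] -> ['a', 'c', 'b', 'd']
'c': index 1 in ['a', 'c', 'b', 'd'] -> ['c', 'a', 'b', 'd']
'c': index 0 in ['c', 'a', 'b', 'd'] -> ['c', 'a', 'b', 'd']
'b': index 2 in ['c', 'a', 'b', 'd'] -> ['b', 'c', 'a', 'd']
'c': index 1 in ['b', 'c', 'a', 'd'] -> ['c', 'b', 'a', 'd']
'b': index 1 in ['c', 'b', 'a', 'd'] -> ['b', 'c', 'a', 'd']
'd': index 3 in ['b', 'c', 'a', 'd'] -> ['d', 'b', 'c', 'a']
'd': index 0 in ['d', 'b', 'c', 'a'] -> ['d', 'b', 'c', 'a']
'd': index 0 in ['d', 'b', 'c', 'a'] -> ['d', 'b', 'c', 'a']
'c': index 2 in ['d', 'b', 'c', 'a'] -> ['c', 'd', 'b', 'a']


Output: [2, 0, 1, 1, 0, 2, 1, 1, 3, 0, 0, 2]


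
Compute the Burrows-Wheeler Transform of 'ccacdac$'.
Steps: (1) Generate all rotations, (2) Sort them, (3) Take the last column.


Rotations (sorted):
  0: $ccacdac -> last char: c
  1: ac$ccacd -> last char: d
  2: acdac$cc -> last char: c
  3: c$ccacda -> last char: a
  4: cacdac$c -> last char: c
  5: ccacdac$ -> last char: $
  6: cdac$cca -> last char: a
  7: dac$ccac -> last char: c


BWT = cdcac$ac


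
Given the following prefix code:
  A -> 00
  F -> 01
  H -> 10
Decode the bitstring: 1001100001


Decoding step by step:
Bits 10 -> H
Bits 01 -> F
Bits 10 -> H
Bits 00 -> A
Bits 01 -> F


Decoded message: HFHAF


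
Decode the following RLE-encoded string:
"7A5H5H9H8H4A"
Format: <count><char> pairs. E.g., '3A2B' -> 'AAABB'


Expanding each <count><char> pair:
  7A -> 'AAAAAAA'
  5H -> 'HHHHH'
  5H -> 'HHHHH'
  9H -> 'HHHHHHHHH'
  8H -> 'HHHHHHHH'
  4A -> 'AAAA'

Decoded = AAAAAAAHHHHHHHHHHHHHHHHHHHHHHHHHHHAAAA


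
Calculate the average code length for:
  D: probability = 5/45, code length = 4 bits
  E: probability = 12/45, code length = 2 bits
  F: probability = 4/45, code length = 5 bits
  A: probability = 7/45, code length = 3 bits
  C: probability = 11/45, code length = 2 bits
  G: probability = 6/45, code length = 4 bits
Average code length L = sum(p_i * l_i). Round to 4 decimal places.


Weighted contributions p_i * l_i:
  D: (5/45) * 4 = 20/45
  E: (12/45) * 2 = 24/45
  F: (4/45) * 5 = 20/45
  A: (7/45) * 3 = 21/45
  C: (11/45) * 2 = 22/45
  G: (6/45) * 4 = 24/45
Sum = (20 + 24 + 20 + 21 + 22 + 24)/45 = 131/45

L = 131/45 = 2.9111 bits/symbol


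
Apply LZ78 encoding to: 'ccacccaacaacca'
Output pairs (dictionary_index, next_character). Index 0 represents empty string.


LZ78 encoding steps:
Dictionary: {0: ''}
Step 1: w='' (idx 0), next='c' -> output (0, 'c'), add 'c' as idx 1
Step 2: w='c' (idx 1), next='a' -> output (1, 'a'), add 'ca' as idx 2
Step 3: w='c' (idx 1), next='c' -> output (1, 'c'), add 'cc' as idx 3
Step 4: w='ca' (idx 2), next='a' -> output (2, 'a'), add 'caa' as idx 4
Step 5: w='caa' (idx 4), next='c' -> output (4, 'c'), add 'caac' as idx 5
Step 6: w='ca' (idx 2), end of input -> output (2, '')


Encoded: [(0, 'c'), (1, 'a'), (1, 'c'), (2, 'a'), (4, 'c'), (2, '')]


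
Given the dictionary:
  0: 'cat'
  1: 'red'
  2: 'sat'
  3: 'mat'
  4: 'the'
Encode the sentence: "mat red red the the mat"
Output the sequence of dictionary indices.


Look up each word in the dictionary:
  'mat' -> 3
  'red' -> 1
  'red' -> 1
  'the' -> 4
  'the' -> 4
  'mat' -> 3

Encoded: [3, 1, 1, 4, 4, 3]


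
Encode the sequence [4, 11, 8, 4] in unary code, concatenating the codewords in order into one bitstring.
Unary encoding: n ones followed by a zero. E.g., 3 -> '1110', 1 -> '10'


Encode each number as n ones followed by a terminating 0:
  4 -> 11110 (5 bits)
  11 -> 111111111110 (12 bits)
  8 -> 111111110 (9 bits)
  4 -> 11110 (5 bits)
Total length = 5 + 12 + 9 + 5 = 31 bits.

Unary([4, 11, 8, 4]) = 1111011111111111011111111011110 (31 bits)


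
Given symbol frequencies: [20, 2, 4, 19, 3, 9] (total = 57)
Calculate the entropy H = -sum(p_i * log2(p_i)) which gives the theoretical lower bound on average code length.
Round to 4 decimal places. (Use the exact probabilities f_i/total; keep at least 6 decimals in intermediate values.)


Per-symbol terms -p_i * log2(p_i) with p_i = f_i/57:
  p = 20/57 = 0.350877: log2(p) = -1.510962, -p*log2(p) = 0.530162
  p = 2/57 = 0.035088: log2(p) = -4.832890, -p*log2(p) = 0.169575
  p = 4/57 = 0.070175: log2(p) = -3.832890, -p*log2(p) = 0.268975
  p = 19/57 = 0.333333: log2(p) = -1.584963, -p*log2(p) = 0.528321
  p = 3/57 = 0.052632: log2(p) = -4.247928, -p*log2(p) = 0.223575
  p = 9/57 = 0.157895: log2(p) = -2.662965, -p*log2(p) = 0.420468
H = 0.530162 + 0.169575 + 0.268975 + 0.528321 + 0.223575 + 0.420468 = 2.141076

H = 2.1411 bits/symbol


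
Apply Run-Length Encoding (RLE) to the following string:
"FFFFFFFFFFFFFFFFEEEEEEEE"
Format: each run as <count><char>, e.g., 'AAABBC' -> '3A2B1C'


Scanning runs left to right:
  i=0: run of 'F' x 16 -> '16F'
  i=16: run of 'E' x 8 -> '8E'

RLE = 16F8E


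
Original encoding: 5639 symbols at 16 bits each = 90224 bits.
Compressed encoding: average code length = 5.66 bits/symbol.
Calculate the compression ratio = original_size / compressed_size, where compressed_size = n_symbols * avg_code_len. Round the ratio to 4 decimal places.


original_size = n_symbols * orig_bits = 5639 * 16 = 90224 bits
compressed_size = n_symbols * avg_code_len = 5639 * 5.66 = 31916.74 bits
ratio = original_size / compressed_size = 90224 / 31916.74 = 2.8269

Compression ratio = 2.8269


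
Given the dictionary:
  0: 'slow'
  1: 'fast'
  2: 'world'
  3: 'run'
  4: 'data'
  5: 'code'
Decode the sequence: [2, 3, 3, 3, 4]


Look up each index in the dictionary:
  2 -> 'world'
  3 -> 'run'
  3 -> 'run'
  3 -> 'run'
  4 -> 'data'

Decoded: "world run run run data"


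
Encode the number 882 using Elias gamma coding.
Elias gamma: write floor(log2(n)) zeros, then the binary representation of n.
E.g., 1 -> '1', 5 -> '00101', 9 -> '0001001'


num_bits = floor(log2(882)) + 1 = 10
leading_zeros = num_bits - 1 = 9
binary(882) = 1101110010

Elias gamma(882) = '000000000' + '1101110010' = 0000000001101110010 (19 bits)


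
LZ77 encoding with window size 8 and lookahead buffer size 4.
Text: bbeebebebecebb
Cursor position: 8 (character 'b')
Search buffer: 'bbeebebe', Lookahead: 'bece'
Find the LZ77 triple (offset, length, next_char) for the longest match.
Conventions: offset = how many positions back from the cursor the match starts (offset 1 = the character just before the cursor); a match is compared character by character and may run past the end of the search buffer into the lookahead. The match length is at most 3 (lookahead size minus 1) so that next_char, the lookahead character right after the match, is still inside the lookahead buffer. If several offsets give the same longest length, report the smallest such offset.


Try each offset into the search buffer:
  offset=1 (pos 7, char 'e'): match length 0
  offset=2 (pos 6, char 'b'): match length 2
  offset=3 (pos 5, char 'e'): match length 0
  offset=4 (pos 4, char 'b'): match length 2
  offset=5 (pos 3, char 'e'): match length 0
  offset=6 (pos 2, char 'e'): match length 0
  offset=7 (pos 1, char 'b'): match length 2
  offset=8 (pos 0, char 'b'): match length 1
Longest match has length 2, found at offsets 2, 4, 7; take the smallest, offset 2.
next_char = character at position 8 + 2 = 10 -> 'c'

Best match: offset=2, length=2 (matching 'be' starting at position 6)
LZ77 triple: (2, 2, 'c')


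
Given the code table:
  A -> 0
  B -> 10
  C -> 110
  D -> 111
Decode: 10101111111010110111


Decoding:
10 -> B
10 -> B
111 -> D
111 -> D
10 -> B
10 -> B
110 -> C
111 -> D


Result: BBDDBBCD


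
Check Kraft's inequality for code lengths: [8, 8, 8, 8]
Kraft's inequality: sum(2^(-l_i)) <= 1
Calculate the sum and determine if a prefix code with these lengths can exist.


Sum = 2^(-8) + 2^(-8) + 2^(-8) + 2^(-8)
    = 0.00390625 + 0.00390625 + 0.00390625 + 0.00390625
    = 4/256 = 0.015625
Since 0.015625 <= 1, Kraft's inequality IS satisfied.
A prefix code with these lengths CAN exist.

Kraft sum = 0.015625. Satisfied.


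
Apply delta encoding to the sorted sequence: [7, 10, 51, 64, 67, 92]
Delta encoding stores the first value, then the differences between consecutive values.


First value: 7
Deltas:
  10 - 7 = 3
  51 - 10 = 41
  64 - 51 = 13
  67 - 64 = 3
  92 - 67 = 25


Delta encoded: [7, 3, 41, 13, 3, 25]


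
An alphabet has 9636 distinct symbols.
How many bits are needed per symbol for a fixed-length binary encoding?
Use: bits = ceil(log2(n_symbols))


log2(9636) = 13.2342
Bracket: 2^13 = 8192 < 9636 <= 2^14 = 16384
So ceil(log2(9636)) = 14

bits = ceil(log2(9636)) = ceil(13.2342) = 14 bits


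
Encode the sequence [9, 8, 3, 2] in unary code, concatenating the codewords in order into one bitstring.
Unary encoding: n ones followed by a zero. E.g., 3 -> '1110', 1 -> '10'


Encode each number as n ones followed by a terminating 0:
  9 -> 1111111110 (10 bits)
  8 -> 111111110 (9 bits)
  3 -> 1110 (4 bits)
  2 -> 110 (3 bits)
Total length = 10 + 9 + 4 + 3 = 26 bits.

Unary([9, 8, 3, 2]) = 11111111101111111101110110 (26 bits)


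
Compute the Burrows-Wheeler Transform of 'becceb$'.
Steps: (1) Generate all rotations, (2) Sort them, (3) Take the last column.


Rotations (sorted):
  0: $becceb -> last char: b
  1: b$becce -> last char: e
  2: becceb$ -> last char: $
  3: cceb$be -> last char: e
  4: ceb$bec -> last char: c
  5: eb$becc -> last char: c
  6: ecceb$b -> last char: b


BWT = be$eccb


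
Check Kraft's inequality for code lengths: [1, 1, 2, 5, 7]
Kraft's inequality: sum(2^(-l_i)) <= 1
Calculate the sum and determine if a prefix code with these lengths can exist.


Sum = 2^(-1) + 2^(-1) + 2^(-2) + 2^(-5) + 2^(-7)
    = 0.5 + 0.5 + 0.25 + 0.03125 + 0.0078125
    = 165/128 = 1.2890625
Since 1.2890625 > 1, Kraft's inequality is NOT satisfied.
A prefix code with these lengths CANNOT exist.

Kraft sum = 1.2890625. Not satisfied.


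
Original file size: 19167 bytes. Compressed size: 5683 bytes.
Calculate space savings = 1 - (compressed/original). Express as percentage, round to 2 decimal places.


ratio = compressed/original = 5683/19167 = 0.296499
savings = 1 - ratio = 1 - 0.296499 = 0.703501
as a percentage: 0.703501 * 100 = 70.35%

Space savings = 1 - 5683/19167 = 70.35%


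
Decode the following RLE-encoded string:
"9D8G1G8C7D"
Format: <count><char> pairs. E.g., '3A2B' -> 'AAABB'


Expanding each <count><char> pair:
  9D -> 'DDDDDDDDD'
  8G -> 'GGGGGGGG'
  1G -> 'G'
  8C -> 'CCCCCCCC'
  7D -> 'DDDDDDD'

Decoded = DDDDDDDDDGGGGGGGGGCCCCCCCCDDDDDDD


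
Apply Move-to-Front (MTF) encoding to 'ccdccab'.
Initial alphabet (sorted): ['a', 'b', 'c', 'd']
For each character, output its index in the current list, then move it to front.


MTF encoding:
'c': index 2 in ['a', 'b', 'c', 'd'] -> ['c', 'a', 'b', 'd']
'c': index 0 in ['c', 'a', 'b', 'd'] -> ['c', 'a', 'b', 'd']
'd': index 3 in ['c', 'a', 'b', 'd'] -> ['d', 'c', 'a', 'b']
'c': index 1 in ['d', 'c', 'a', 'b'] -> ['c', 'd', 'a', 'b']
'c': index 0 in ['c', 'd', 'a', 'b'] -> ['c', 'd', 'a', 'b']
'a': index 2 in ['c', 'd', 'a', 'b'] -> ['a', 'c', 'd', 'b']
'b': index 3 in ['a', 'c', 'd', 'b'] -> ['b', 'a', 'c', 'd']


Output: [2, 0, 3, 1, 0, 2, 3]


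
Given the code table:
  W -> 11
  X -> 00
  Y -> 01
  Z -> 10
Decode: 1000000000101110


Decoding:
10 -> Z
00 -> X
00 -> X
00 -> X
00 -> X
10 -> Z
11 -> W
10 -> Z


Result: ZXXXXZWZ


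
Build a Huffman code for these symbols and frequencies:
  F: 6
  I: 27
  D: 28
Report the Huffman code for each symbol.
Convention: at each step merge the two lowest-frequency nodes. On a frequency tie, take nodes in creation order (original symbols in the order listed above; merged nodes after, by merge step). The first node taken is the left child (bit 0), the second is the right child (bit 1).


Huffman tree construction:
Step 1: Merge F(6) + I(27) = 33
Step 2: Merge D(28) + (F+I)(33) = 61
Read each symbol's code off the tree from the root (left child = 0, right child = 1).

Codes:
  F: 10 (length 2)
  I: 11 (length 2)
  D: 0 (length 1)
Average code length: 94/61 = 1.5410 bits/symbol


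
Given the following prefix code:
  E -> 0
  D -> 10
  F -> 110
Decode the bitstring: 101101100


Decoding step by step:
Bits 10 -> D
Bits 110 -> F
Bits 110 -> F
Bits 0 -> E


Decoded message: DFFE


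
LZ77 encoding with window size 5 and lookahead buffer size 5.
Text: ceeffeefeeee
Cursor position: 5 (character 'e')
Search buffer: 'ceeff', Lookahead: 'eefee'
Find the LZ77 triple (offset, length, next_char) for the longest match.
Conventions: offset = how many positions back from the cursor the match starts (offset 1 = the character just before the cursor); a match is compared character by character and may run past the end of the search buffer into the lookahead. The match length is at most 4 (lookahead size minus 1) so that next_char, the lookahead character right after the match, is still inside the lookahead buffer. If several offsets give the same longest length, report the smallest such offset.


Try each offset into the search buffer:
  offset=1 (pos 4, char 'f'): match length 0
  offset=2 (pos 3, char 'f'): match length 0
  offset=3 (pos 2, char 'e'): match length 1
  offset=4 (pos 1, char 'e'): match length 3
  offset=5 (pos 0, char 'c'): match length 0
Longest match has length 3 at offset 4.
next_char = character at position 5 + 3 = 8 -> 'e'

Best match: offset=4, length=3 (matching 'eef' starting at position 1)
LZ77 triple: (4, 3, 'e')


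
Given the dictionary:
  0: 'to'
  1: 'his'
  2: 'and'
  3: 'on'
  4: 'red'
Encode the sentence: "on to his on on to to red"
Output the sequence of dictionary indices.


Look up each word in the dictionary:
  'on' -> 3
  'to' -> 0
  'his' -> 1
  'on' -> 3
  'on' -> 3
  'to' -> 0
  'to' -> 0
  'red' -> 4

Encoded: [3, 0, 1, 3, 3, 0, 0, 4]


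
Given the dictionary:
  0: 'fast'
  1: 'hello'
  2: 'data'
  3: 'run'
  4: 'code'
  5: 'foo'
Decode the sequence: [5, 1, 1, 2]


Look up each index in the dictionary:
  5 -> 'foo'
  1 -> 'hello'
  1 -> 'hello'
  2 -> 'data'

Decoded: "foo hello hello data"


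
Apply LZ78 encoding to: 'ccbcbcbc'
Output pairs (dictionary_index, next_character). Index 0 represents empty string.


LZ78 encoding steps:
Dictionary: {0: ''}
Step 1: w='' (idx 0), next='c' -> output (0, 'c'), add 'c' as idx 1
Step 2: w='c' (idx 1), next='b' -> output (1, 'b'), add 'cb' as idx 2
Step 3: w='cb' (idx 2), next='c' -> output (2, 'c'), add 'cbc' as idx 3
Step 4: w='' (idx 0), next='b' -> output (0, 'b'), add 'b' as idx 4
Step 5: w='c' (idx 1), end of input -> output (1, '')


Encoded: [(0, 'c'), (1, 'b'), (2, 'c'), (0, 'b'), (1, '')]


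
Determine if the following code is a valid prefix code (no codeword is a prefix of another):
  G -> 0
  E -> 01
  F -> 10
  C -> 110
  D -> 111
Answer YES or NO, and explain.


Checking each pair (does one codeword prefix another?):
  G='0' vs E='01': prefix -- VIOLATION

NO -- this is NOT a valid prefix code. G (0) is a prefix of E (01).


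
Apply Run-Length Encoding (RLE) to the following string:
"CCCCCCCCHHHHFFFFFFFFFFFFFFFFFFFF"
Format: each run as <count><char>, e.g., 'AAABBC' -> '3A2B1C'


Scanning runs left to right:
  i=0: run of 'C' x 8 -> '8C'
  i=8: run of 'H' x 4 -> '4H'
  i=12: run of 'F' x 20 -> '20F'

RLE = 8C4H20F


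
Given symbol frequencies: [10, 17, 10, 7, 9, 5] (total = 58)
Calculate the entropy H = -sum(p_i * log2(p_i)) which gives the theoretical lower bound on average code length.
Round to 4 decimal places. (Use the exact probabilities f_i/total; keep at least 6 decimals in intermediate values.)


Per-symbol terms -p_i * log2(p_i) with p_i = f_i/58:
  p = 10/58 = 0.172414: log2(p) = -2.536053, -p*log2(p) = 0.437251
  p = 17/58 = 0.293103: log2(p) = -1.770518, -p*log2(p) = 0.518945
  p = 10/58 = 0.172414: log2(p) = -2.536053, -p*log2(p) = 0.437251
  p = 7/58 = 0.120690: log2(p) = -3.050626, -p*log2(p) = 0.368179
  p = 9/58 = 0.155172: log2(p) = -2.688056, -p*log2(p) = 0.417112
  p = 5/58 = 0.086207: log2(p) = -3.536053, -p*log2(p) = 0.304832
H = 0.437251 + 0.518945 + 0.437251 + 0.368179 + 0.417112 + 0.304832 = 2.483570

H = 2.4836 bits/symbol


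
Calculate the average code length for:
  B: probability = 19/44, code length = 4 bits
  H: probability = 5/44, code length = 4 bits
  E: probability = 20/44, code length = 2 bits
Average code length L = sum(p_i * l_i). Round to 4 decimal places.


Weighted contributions p_i * l_i:
  B: (19/44) * 4 = 76/44
  H: (5/44) * 4 = 20/44
  E: (20/44) * 2 = 40/44
Sum = (76 + 20 + 40)/44 = 136/44

L = 136/44 = 3.0909 bits/symbol


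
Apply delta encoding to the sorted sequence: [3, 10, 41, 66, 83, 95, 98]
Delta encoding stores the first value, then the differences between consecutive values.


First value: 3
Deltas:
  10 - 3 = 7
  41 - 10 = 31
  66 - 41 = 25
  83 - 66 = 17
  95 - 83 = 12
  98 - 95 = 3


Delta encoded: [3, 7, 31, 25, 17, 12, 3]


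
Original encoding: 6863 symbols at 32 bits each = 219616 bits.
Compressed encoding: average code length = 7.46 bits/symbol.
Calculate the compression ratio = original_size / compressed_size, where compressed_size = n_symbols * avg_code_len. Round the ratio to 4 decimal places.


original_size = n_symbols * orig_bits = 6863 * 32 = 219616 bits
compressed_size = n_symbols * avg_code_len = 6863 * 7.46 = 51197.98 bits
ratio = original_size / compressed_size = 219616 / 51197.98 = 4.2895

Compression ratio = 4.2895


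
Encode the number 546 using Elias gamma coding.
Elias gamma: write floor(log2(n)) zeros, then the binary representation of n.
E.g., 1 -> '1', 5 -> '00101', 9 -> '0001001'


num_bits = floor(log2(546)) + 1 = 10
leading_zeros = num_bits - 1 = 9
binary(546) = 1000100010

Elias gamma(546) = '000000000' + '1000100010' = 0000000001000100010 (19 bits)


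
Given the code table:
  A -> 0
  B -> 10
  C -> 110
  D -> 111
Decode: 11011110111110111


Decoding:
110 -> C
111 -> D
10 -> B
111 -> D
110 -> C
111 -> D


Result: CDBDCD


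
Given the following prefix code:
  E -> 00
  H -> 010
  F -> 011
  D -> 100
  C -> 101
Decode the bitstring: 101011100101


Decoding step by step:
Bits 101 -> C
Bits 011 -> F
Bits 100 -> D
Bits 101 -> C


Decoded message: CFDC


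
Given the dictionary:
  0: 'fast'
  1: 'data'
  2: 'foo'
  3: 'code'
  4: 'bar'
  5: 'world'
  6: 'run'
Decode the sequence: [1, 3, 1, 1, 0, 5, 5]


Look up each index in the dictionary:
  1 -> 'data'
  3 -> 'code'
  1 -> 'data'
  1 -> 'data'
  0 -> 'fast'
  5 -> 'world'
  5 -> 'world'

Decoded: "data code data data fast world world"
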